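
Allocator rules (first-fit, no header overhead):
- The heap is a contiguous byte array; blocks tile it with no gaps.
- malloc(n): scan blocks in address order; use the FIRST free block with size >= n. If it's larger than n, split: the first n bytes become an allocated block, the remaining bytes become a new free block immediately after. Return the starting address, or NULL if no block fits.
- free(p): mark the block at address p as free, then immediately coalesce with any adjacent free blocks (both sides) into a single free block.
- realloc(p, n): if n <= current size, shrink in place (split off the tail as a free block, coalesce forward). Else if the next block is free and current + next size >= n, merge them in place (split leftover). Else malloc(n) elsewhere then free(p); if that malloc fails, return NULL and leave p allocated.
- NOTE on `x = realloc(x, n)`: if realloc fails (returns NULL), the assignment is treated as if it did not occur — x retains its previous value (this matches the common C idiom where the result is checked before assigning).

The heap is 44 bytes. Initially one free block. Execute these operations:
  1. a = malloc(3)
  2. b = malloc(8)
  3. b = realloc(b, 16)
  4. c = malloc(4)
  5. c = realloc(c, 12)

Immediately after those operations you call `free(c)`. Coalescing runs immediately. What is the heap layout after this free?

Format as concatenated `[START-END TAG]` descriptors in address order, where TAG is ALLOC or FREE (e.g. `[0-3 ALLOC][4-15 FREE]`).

Answer: [0-2 ALLOC][3-18 ALLOC][19-43 FREE]

Derivation:
Op 1: a = malloc(3) -> a = 0; heap: [0-2 ALLOC][3-43 FREE]
Op 2: b = malloc(8) -> b = 3; heap: [0-2 ALLOC][3-10 ALLOC][11-43 FREE]
Op 3: b = realloc(b, 16) -> b = 3; heap: [0-2 ALLOC][3-18 ALLOC][19-43 FREE]
Op 4: c = malloc(4) -> c = 19; heap: [0-2 ALLOC][3-18 ALLOC][19-22 ALLOC][23-43 FREE]
Op 5: c = realloc(c, 12) -> c = 19; heap: [0-2 ALLOC][3-18 ALLOC][19-30 ALLOC][31-43 FREE]
free(c): c = 19 -> block [19-30 ALLOC]; mark free, coalesce with adjacent free neighbors -> [0-2 ALLOC][3-18 ALLOC][19-43 FREE]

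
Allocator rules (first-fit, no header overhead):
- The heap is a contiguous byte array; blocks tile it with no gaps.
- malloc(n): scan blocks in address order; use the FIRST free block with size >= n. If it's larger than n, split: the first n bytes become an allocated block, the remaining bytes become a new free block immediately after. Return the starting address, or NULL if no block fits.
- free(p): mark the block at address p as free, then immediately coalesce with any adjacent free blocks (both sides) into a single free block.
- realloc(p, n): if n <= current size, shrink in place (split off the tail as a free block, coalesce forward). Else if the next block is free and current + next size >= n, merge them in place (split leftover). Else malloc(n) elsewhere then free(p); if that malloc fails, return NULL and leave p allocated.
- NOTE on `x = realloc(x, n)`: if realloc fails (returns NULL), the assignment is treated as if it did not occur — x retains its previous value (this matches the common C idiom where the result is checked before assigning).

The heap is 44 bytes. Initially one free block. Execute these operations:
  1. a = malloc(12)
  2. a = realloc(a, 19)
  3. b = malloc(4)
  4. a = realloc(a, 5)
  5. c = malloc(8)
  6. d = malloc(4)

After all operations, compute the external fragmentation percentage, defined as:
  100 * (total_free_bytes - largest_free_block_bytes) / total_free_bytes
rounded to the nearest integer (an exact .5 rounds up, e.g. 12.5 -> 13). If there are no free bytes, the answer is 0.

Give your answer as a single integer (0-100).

Op 1: a = malloc(12) -> a = 0; heap: [0-11 ALLOC][12-43 FREE]
Op 2: a = realloc(a, 19) -> a = 0; heap: [0-18 ALLOC][19-43 FREE]
Op 3: b = malloc(4) -> b = 19; heap: [0-18 ALLOC][19-22 ALLOC][23-43 FREE]
Op 4: a = realloc(a, 5) -> a = 0; heap: [0-4 ALLOC][5-18 FREE][19-22 ALLOC][23-43 FREE]
Op 5: c = malloc(8) -> c = 5; heap: [0-4 ALLOC][5-12 ALLOC][13-18 FREE][19-22 ALLOC][23-43 FREE]
Op 6: d = malloc(4) -> d = 13; heap: [0-4 ALLOC][5-12 ALLOC][13-16 ALLOC][17-18 FREE][19-22 ALLOC][23-43 FREE]
Free blocks: [2 21] total_free=23 largest=21 -> 100*(23-21)/23 = 200/23 ≈ 8.696 -> rounds to 9

Answer: 9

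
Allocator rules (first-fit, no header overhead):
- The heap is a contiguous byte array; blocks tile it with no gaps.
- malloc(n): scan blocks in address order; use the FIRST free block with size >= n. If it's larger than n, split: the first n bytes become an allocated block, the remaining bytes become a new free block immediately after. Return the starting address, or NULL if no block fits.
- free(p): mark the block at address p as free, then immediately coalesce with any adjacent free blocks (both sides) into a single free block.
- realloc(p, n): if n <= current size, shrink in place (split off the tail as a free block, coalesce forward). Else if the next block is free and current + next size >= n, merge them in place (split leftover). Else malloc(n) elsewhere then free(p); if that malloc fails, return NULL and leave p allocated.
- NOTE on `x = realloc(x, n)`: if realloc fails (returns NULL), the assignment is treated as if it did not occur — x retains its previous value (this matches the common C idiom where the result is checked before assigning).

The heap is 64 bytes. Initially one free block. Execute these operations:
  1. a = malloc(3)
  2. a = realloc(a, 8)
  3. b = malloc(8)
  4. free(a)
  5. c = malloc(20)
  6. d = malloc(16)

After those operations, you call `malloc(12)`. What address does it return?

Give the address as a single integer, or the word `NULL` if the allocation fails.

Answer: 52

Derivation:
Op 1: a = malloc(3) -> a = 0; heap: [0-2 ALLOC][3-63 FREE]
Op 2: a = realloc(a, 8) -> a = 0; heap: [0-7 ALLOC][8-63 FREE]
Op 3: b = malloc(8) -> b = 8; heap: [0-7 ALLOC][8-15 ALLOC][16-63 FREE]
Op 4: free(a) -> (freed a); heap: [0-7 FREE][8-15 ALLOC][16-63 FREE]
Op 5: c = malloc(20) -> c = 16; heap: [0-7 FREE][8-15 ALLOC][16-35 ALLOC][36-63 FREE]
Op 6: d = malloc(16) -> d = 36; heap: [0-7 FREE][8-15 ALLOC][16-35 ALLOC][36-51 ALLOC][52-63 FREE]
malloc(12): first-fit scan over [0-7 FREE][8-15 ALLOC][16-35 ALLOC][36-51 ALLOC][52-63 FREE] -> 52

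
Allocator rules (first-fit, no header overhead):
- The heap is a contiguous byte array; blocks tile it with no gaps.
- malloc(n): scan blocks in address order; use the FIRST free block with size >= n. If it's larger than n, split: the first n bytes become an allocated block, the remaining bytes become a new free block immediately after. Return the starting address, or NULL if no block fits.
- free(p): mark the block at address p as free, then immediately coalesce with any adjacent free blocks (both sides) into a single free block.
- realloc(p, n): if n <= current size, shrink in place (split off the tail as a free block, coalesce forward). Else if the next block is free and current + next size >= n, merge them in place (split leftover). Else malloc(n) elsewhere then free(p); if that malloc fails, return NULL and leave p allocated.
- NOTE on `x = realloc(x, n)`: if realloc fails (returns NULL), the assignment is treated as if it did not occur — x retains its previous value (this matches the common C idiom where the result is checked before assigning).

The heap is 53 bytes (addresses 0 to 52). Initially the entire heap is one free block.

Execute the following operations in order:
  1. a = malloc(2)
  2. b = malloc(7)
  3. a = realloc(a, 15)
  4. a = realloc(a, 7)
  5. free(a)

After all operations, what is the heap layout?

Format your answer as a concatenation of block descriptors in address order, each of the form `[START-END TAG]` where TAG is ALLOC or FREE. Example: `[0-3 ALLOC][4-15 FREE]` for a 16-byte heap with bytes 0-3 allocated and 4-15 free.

Answer: [0-1 FREE][2-8 ALLOC][9-52 FREE]

Derivation:
Op 1: a = malloc(2) -> a = 0; heap: [0-1 ALLOC][2-52 FREE]
Op 2: b = malloc(7) -> b = 2; heap: [0-1 ALLOC][2-8 ALLOC][9-52 FREE]
Op 3: a = realloc(a, 15) -> a = 9; heap: [0-1 FREE][2-8 ALLOC][9-23 ALLOC][24-52 FREE]
Op 4: a = realloc(a, 7) -> a = 9; heap: [0-1 FREE][2-8 ALLOC][9-15 ALLOC][16-52 FREE]
Op 5: free(a) -> (freed a); heap: [0-1 FREE][2-8 ALLOC][9-52 FREE]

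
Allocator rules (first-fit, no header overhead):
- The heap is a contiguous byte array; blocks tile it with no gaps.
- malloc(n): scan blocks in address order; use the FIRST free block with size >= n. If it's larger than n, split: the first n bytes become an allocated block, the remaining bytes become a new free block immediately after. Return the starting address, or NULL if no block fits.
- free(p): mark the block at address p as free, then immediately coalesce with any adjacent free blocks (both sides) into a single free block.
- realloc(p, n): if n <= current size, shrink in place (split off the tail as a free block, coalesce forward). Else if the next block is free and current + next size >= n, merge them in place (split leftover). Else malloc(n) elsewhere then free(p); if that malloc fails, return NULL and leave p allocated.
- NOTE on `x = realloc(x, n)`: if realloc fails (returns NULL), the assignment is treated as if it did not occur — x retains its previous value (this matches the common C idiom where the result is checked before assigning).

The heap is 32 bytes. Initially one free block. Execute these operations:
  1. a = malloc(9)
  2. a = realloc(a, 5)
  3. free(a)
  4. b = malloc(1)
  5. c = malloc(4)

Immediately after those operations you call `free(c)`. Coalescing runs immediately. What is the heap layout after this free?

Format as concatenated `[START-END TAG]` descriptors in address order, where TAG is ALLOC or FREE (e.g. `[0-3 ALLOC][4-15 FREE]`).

Answer: [0-0 ALLOC][1-31 FREE]

Derivation:
Op 1: a = malloc(9) -> a = 0; heap: [0-8 ALLOC][9-31 FREE]
Op 2: a = realloc(a, 5) -> a = 0; heap: [0-4 ALLOC][5-31 FREE]
Op 3: free(a) -> (freed a); heap: [0-31 FREE]
Op 4: b = malloc(1) -> b = 0; heap: [0-0 ALLOC][1-31 FREE]
Op 5: c = malloc(4) -> c = 1; heap: [0-0 ALLOC][1-4 ALLOC][5-31 FREE]
free(c): c = 1 -> block [1-4 ALLOC]; mark free, coalesce with adjacent free neighbors -> [0-0 ALLOC][1-31 FREE]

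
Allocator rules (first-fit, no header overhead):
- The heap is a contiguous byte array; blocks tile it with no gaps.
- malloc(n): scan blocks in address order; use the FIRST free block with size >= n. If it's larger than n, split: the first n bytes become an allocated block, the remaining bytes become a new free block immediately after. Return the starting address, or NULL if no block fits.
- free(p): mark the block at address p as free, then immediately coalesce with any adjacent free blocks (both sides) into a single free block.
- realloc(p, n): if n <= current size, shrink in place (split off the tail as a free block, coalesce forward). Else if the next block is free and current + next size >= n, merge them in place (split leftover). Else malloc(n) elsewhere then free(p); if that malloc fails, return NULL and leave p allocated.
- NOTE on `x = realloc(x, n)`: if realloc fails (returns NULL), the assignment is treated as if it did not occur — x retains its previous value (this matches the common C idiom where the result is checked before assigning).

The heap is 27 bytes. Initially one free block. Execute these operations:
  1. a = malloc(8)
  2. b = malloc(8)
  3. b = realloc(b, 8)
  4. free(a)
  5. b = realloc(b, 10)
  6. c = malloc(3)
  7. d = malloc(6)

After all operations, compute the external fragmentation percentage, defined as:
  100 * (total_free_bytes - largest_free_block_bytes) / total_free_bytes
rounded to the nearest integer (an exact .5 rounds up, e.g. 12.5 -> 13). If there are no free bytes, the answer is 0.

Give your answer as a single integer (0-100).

Op 1: a = malloc(8) -> a = 0; heap: [0-7 ALLOC][8-26 FREE]
Op 2: b = malloc(8) -> b = 8; heap: [0-7 ALLOC][8-15 ALLOC][16-26 FREE]
Op 3: b = realloc(b, 8) -> b = 8; heap: [0-7 ALLOC][8-15 ALLOC][16-26 FREE]
Op 4: free(a) -> (freed a); heap: [0-7 FREE][8-15 ALLOC][16-26 FREE]
Op 5: b = realloc(b, 10) -> b = 8; heap: [0-7 FREE][8-17 ALLOC][18-26 FREE]
Op 6: c = malloc(3) -> c = 0; heap: [0-2 ALLOC][3-7 FREE][8-17 ALLOC][18-26 FREE]
Op 7: d = malloc(6) -> d = 18; heap: [0-2 ALLOC][3-7 FREE][8-17 ALLOC][18-23 ALLOC][24-26 FREE]
Free blocks: [5 3] total_free=8 largest=5 -> 100*(8-5)/8 = 300/8 = 37.5 -> rounds to 38

Answer: 38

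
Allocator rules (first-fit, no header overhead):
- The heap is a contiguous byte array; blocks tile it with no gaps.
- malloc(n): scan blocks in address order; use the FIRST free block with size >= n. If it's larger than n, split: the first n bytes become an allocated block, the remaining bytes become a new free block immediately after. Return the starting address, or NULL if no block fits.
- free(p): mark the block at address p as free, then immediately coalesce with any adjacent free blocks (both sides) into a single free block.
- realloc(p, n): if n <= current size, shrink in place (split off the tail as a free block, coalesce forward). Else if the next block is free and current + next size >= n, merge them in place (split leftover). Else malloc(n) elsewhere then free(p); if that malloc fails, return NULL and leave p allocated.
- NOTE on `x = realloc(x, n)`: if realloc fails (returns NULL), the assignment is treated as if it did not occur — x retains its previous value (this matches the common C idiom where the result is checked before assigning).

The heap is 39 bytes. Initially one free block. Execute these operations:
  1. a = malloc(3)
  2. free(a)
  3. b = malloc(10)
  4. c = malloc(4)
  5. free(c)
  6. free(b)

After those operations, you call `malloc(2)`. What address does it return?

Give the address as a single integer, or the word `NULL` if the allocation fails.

Op 1: a = malloc(3) -> a = 0; heap: [0-2 ALLOC][3-38 FREE]
Op 2: free(a) -> (freed a); heap: [0-38 FREE]
Op 3: b = malloc(10) -> b = 0; heap: [0-9 ALLOC][10-38 FREE]
Op 4: c = malloc(4) -> c = 10; heap: [0-9 ALLOC][10-13 ALLOC][14-38 FREE]
Op 5: free(c) -> (freed c); heap: [0-9 ALLOC][10-38 FREE]
Op 6: free(b) -> (freed b); heap: [0-38 FREE]
malloc(2): first-fit scan over [0-38 FREE] -> 0

Answer: 0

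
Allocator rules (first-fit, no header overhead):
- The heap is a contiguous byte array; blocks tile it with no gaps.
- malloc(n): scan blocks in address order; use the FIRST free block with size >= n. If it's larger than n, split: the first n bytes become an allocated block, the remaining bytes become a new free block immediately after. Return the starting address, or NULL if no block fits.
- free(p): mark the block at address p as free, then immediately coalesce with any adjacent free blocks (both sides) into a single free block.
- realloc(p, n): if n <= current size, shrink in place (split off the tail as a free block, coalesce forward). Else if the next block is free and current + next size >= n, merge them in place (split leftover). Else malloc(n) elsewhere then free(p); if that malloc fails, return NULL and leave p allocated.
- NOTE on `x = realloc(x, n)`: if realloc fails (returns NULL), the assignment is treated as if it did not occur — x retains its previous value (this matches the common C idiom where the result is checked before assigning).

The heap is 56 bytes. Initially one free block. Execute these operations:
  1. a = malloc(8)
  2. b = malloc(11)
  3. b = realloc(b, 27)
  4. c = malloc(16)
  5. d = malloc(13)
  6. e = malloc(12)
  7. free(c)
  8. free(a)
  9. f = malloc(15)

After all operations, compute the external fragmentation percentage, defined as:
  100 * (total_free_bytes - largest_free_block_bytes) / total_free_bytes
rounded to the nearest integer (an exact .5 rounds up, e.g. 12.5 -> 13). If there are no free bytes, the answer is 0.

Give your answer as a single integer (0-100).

Answer: 43

Derivation:
Op 1: a = malloc(8) -> a = 0; heap: [0-7 ALLOC][8-55 FREE]
Op 2: b = malloc(11) -> b = 8; heap: [0-7 ALLOC][8-18 ALLOC][19-55 FREE]
Op 3: b = realloc(b, 27) -> b = 8; heap: [0-7 ALLOC][8-34 ALLOC][35-55 FREE]
Op 4: c = malloc(16) -> c = 35; heap: [0-7 ALLOC][8-34 ALLOC][35-50 ALLOC][51-55 FREE]
Op 5: d = malloc(13) -> d = NULL; heap: [0-7 ALLOC][8-34 ALLOC][35-50 ALLOC][51-55 FREE]
Op 6: e = malloc(12) -> e = NULL; heap: [0-7 ALLOC][8-34 ALLOC][35-50 ALLOC][51-55 FREE]
Op 7: free(c) -> (freed c); heap: [0-7 ALLOC][8-34 ALLOC][35-55 FREE]
Op 8: free(a) -> (freed a); heap: [0-7 FREE][8-34 ALLOC][35-55 FREE]
Op 9: f = malloc(15) -> f = 35; heap: [0-7 FREE][8-34 ALLOC][35-49 ALLOC][50-55 FREE]
Free blocks: [8 6] total_free=14 largest=8 -> 100*(14-8)/14 = 600/14 ≈ 42.857 -> rounds to 43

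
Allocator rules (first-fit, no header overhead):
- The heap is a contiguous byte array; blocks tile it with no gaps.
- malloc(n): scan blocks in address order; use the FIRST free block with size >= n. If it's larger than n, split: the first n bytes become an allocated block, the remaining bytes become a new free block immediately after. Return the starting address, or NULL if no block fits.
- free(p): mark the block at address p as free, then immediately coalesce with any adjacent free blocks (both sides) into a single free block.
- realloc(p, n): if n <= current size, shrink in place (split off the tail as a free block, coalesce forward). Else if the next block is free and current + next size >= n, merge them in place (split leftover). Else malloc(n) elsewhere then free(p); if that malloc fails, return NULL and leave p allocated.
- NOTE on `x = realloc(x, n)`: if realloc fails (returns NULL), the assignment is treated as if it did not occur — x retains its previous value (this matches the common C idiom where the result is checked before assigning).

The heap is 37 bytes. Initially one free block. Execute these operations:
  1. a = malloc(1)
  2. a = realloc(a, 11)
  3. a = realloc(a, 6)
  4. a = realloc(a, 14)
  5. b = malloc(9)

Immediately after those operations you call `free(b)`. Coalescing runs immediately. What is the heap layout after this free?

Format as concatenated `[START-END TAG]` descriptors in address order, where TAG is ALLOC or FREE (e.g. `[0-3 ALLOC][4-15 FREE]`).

Answer: [0-13 ALLOC][14-36 FREE]

Derivation:
Op 1: a = malloc(1) -> a = 0; heap: [0-0 ALLOC][1-36 FREE]
Op 2: a = realloc(a, 11) -> a = 0; heap: [0-10 ALLOC][11-36 FREE]
Op 3: a = realloc(a, 6) -> a = 0; heap: [0-5 ALLOC][6-36 FREE]
Op 4: a = realloc(a, 14) -> a = 0; heap: [0-13 ALLOC][14-36 FREE]
Op 5: b = malloc(9) -> b = 14; heap: [0-13 ALLOC][14-22 ALLOC][23-36 FREE]
free(b): b = 14 -> block [14-22 ALLOC]; mark free, coalesce with adjacent free neighbors -> [0-13 ALLOC][14-36 FREE]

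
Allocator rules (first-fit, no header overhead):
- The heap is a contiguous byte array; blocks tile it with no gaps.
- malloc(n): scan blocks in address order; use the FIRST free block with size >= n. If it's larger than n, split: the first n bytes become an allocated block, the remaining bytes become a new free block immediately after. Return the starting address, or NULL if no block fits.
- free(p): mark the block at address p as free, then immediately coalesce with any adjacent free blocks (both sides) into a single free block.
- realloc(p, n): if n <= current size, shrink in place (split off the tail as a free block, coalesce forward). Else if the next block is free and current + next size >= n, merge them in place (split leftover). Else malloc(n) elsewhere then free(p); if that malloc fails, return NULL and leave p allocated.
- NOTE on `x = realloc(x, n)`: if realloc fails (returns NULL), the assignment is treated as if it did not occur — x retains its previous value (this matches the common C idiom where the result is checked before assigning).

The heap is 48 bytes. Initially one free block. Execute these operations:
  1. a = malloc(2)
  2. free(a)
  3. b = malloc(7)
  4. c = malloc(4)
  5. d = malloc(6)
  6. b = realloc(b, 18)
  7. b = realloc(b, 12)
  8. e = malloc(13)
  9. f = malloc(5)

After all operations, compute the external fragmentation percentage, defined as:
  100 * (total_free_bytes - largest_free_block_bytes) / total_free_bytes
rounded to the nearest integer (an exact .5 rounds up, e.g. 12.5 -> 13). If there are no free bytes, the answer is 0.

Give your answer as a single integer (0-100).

Op 1: a = malloc(2) -> a = 0; heap: [0-1 ALLOC][2-47 FREE]
Op 2: free(a) -> (freed a); heap: [0-47 FREE]
Op 3: b = malloc(7) -> b = 0; heap: [0-6 ALLOC][7-47 FREE]
Op 4: c = malloc(4) -> c = 7; heap: [0-6 ALLOC][7-10 ALLOC][11-47 FREE]
Op 5: d = malloc(6) -> d = 11; heap: [0-6 ALLOC][7-10 ALLOC][11-16 ALLOC][17-47 FREE]
Op 6: b = realloc(b, 18) -> b = 17; heap: [0-6 FREE][7-10 ALLOC][11-16 ALLOC][17-34 ALLOC][35-47 FREE]
Op 7: b = realloc(b, 12) -> b = 17; heap: [0-6 FREE][7-10 ALLOC][11-16 ALLOC][17-28 ALLOC][29-47 FREE]
Op 8: e = malloc(13) -> e = 29; heap: [0-6 FREE][7-10 ALLOC][11-16 ALLOC][17-28 ALLOC][29-41 ALLOC][42-47 FREE]
Op 9: f = malloc(5) -> f = 0; heap: [0-4 ALLOC][5-6 FREE][7-10 ALLOC][11-16 ALLOC][17-28 ALLOC][29-41 ALLOC][42-47 FREE]
Free blocks: [2 6] total_free=8 largest=6 -> 100*(8-6)/8 = 200/8 = 25

Answer: 25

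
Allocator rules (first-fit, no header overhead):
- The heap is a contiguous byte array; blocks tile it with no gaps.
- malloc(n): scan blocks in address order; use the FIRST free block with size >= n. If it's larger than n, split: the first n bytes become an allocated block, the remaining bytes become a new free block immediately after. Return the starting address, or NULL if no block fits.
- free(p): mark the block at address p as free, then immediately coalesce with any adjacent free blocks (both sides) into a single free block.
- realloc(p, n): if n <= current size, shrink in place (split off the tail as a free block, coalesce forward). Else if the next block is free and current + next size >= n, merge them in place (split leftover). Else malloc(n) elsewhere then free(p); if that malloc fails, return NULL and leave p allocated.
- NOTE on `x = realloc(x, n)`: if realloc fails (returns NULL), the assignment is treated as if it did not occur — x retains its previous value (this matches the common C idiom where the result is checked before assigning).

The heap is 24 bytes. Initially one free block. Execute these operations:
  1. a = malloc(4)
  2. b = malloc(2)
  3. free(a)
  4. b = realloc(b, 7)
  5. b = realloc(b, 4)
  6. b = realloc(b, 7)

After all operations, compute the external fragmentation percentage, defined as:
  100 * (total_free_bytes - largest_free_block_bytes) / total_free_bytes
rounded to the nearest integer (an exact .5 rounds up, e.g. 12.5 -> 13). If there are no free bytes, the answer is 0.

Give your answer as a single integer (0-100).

Op 1: a = malloc(4) -> a = 0; heap: [0-3 ALLOC][4-23 FREE]
Op 2: b = malloc(2) -> b = 4; heap: [0-3 ALLOC][4-5 ALLOC][6-23 FREE]
Op 3: free(a) -> (freed a); heap: [0-3 FREE][4-5 ALLOC][6-23 FREE]
Op 4: b = realloc(b, 7) -> b = 4; heap: [0-3 FREE][4-10 ALLOC][11-23 FREE]
Op 5: b = realloc(b, 4) -> b = 4; heap: [0-3 FREE][4-7 ALLOC][8-23 FREE]
Op 6: b = realloc(b, 7) -> b = 4; heap: [0-3 FREE][4-10 ALLOC][11-23 FREE]
Free blocks: [4 13] total_free=17 largest=13 -> 100*(17-13)/17 = 400/17 ≈ 23.529 -> rounds to 24

Answer: 24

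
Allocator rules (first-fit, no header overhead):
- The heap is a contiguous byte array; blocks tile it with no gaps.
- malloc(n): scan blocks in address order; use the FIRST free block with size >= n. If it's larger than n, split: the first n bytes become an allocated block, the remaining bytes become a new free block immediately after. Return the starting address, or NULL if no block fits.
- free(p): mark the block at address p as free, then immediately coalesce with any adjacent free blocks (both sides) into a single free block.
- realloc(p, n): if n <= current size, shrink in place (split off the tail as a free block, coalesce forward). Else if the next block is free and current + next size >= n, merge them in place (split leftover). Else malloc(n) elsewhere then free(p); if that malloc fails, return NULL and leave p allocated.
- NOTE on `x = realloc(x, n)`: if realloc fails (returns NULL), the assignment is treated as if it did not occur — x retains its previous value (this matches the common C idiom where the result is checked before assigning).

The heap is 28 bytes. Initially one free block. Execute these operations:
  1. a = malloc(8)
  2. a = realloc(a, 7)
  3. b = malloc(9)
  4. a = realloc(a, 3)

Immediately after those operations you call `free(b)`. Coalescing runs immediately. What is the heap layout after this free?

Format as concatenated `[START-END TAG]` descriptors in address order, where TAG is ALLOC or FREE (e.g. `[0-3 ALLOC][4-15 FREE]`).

Op 1: a = malloc(8) -> a = 0; heap: [0-7 ALLOC][8-27 FREE]
Op 2: a = realloc(a, 7) -> a = 0; heap: [0-6 ALLOC][7-27 FREE]
Op 3: b = malloc(9) -> b = 7; heap: [0-6 ALLOC][7-15 ALLOC][16-27 FREE]
Op 4: a = realloc(a, 3) -> a = 0; heap: [0-2 ALLOC][3-6 FREE][7-15 ALLOC][16-27 FREE]
free(b): b = 7 -> block [7-15 ALLOC]; mark free, coalesce with adjacent free neighbors -> [0-2 ALLOC][3-27 FREE]

Answer: [0-2 ALLOC][3-27 FREE]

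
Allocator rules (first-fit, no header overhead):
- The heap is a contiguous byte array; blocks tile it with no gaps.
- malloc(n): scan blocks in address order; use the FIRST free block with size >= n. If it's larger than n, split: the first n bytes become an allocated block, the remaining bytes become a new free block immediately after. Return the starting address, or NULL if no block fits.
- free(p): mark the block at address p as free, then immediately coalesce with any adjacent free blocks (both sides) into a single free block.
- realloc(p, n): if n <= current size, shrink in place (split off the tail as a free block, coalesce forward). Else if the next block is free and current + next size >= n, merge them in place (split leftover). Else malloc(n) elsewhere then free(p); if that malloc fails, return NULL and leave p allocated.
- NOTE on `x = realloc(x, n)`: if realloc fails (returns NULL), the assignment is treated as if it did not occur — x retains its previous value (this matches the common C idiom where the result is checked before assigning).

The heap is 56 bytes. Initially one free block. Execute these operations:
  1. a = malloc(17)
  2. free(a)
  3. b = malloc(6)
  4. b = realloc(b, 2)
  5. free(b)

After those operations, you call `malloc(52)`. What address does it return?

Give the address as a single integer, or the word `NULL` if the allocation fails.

Answer: 0

Derivation:
Op 1: a = malloc(17) -> a = 0; heap: [0-16 ALLOC][17-55 FREE]
Op 2: free(a) -> (freed a); heap: [0-55 FREE]
Op 3: b = malloc(6) -> b = 0; heap: [0-5 ALLOC][6-55 FREE]
Op 4: b = realloc(b, 2) -> b = 0; heap: [0-1 ALLOC][2-55 FREE]
Op 5: free(b) -> (freed b); heap: [0-55 FREE]
malloc(52): first-fit scan over [0-55 FREE] -> 0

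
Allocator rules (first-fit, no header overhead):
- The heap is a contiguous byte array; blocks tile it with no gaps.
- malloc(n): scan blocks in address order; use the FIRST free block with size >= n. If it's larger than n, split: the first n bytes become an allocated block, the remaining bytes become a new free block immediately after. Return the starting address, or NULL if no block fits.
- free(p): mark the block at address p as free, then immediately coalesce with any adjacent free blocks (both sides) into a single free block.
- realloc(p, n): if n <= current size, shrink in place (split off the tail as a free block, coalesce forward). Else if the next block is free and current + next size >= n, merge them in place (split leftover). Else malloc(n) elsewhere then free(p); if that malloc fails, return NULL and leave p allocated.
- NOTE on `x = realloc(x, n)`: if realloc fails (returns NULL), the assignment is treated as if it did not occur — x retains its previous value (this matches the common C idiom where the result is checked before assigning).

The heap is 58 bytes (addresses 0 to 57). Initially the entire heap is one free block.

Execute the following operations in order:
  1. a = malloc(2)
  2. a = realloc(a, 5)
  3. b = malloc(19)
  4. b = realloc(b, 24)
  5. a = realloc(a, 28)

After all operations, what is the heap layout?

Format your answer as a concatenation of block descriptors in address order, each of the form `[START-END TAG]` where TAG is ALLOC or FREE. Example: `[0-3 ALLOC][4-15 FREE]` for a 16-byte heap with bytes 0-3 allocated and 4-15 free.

Answer: [0-4 FREE][5-28 ALLOC][29-56 ALLOC][57-57 FREE]

Derivation:
Op 1: a = malloc(2) -> a = 0; heap: [0-1 ALLOC][2-57 FREE]
Op 2: a = realloc(a, 5) -> a = 0; heap: [0-4 ALLOC][5-57 FREE]
Op 3: b = malloc(19) -> b = 5; heap: [0-4 ALLOC][5-23 ALLOC][24-57 FREE]
Op 4: b = realloc(b, 24) -> b = 5; heap: [0-4 ALLOC][5-28 ALLOC][29-57 FREE]
Op 5: a = realloc(a, 28) -> a = 29; heap: [0-4 FREE][5-28 ALLOC][29-56 ALLOC][57-57 FREE]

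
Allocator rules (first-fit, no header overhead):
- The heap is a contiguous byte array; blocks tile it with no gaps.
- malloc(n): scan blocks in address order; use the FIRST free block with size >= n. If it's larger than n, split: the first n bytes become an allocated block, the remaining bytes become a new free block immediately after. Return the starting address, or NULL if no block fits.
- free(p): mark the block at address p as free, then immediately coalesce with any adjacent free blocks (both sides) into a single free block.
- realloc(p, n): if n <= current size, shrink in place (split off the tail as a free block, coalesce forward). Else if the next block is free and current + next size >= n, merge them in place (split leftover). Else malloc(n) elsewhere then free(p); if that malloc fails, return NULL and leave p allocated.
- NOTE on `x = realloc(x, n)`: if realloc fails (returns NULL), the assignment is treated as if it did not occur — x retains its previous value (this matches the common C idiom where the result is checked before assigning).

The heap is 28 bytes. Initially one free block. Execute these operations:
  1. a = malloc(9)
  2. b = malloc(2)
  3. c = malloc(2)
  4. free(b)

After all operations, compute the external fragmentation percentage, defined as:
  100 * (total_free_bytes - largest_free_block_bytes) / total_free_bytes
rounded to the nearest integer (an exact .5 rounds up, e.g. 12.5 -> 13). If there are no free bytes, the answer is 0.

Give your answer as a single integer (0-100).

Op 1: a = malloc(9) -> a = 0; heap: [0-8 ALLOC][9-27 FREE]
Op 2: b = malloc(2) -> b = 9; heap: [0-8 ALLOC][9-10 ALLOC][11-27 FREE]
Op 3: c = malloc(2) -> c = 11; heap: [0-8 ALLOC][9-10 ALLOC][11-12 ALLOC][13-27 FREE]
Op 4: free(b) -> (freed b); heap: [0-8 ALLOC][9-10 FREE][11-12 ALLOC][13-27 FREE]
Free blocks: [2 15] total_free=17 largest=15 -> 100*(17-15)/17 = 200/17 ≈ 11.765 -> rounds to 12

Answer: 12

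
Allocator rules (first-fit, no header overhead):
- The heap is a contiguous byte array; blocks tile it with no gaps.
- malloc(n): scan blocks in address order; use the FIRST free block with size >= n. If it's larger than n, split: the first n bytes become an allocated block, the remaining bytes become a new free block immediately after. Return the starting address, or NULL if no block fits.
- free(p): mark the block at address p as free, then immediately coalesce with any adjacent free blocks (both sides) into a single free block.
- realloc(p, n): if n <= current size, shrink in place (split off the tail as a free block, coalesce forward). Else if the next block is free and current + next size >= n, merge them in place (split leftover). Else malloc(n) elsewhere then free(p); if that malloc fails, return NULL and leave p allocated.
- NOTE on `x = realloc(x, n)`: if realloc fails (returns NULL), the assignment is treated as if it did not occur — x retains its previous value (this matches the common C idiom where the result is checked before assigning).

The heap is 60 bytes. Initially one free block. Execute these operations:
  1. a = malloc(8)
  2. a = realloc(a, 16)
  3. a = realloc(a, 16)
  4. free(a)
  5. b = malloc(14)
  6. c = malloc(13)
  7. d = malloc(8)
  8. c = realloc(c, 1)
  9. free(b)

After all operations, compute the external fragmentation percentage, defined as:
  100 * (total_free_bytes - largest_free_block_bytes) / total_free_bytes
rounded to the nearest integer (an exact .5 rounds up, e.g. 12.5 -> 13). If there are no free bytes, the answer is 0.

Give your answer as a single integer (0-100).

Answer: 51

Derivation:
Op 1: a = malloc(8) -> a = 0; heap: [0-7 ALLOC][8-59 FREE]
Op 2: a = realloc(a, 16) -> a = 0; heap: [0-15 ALLOC][16-59 FREE]
Op 3: a = realloc(a, 16) -> a = 0; heap: [0-15 ALLOC][16-59 FREE]
Op 4: free(a) -> (freed a); heap: [0-59 FREE]
Op 5: b = malloc(14) -> b = 0; heap: [0-13 ALLOC][14-59 FREE]
Op 6: c = malloc(13) -> c = 14; heap: [0-13 ALLOC][14-26 ALLOC][27-59 FREE]
Op 7: d = malloc(8) -> d = 27; heap: [0-13 ALLOC][14-26 ALLOC][27-34 ALLOC][35-59 FREE]
Op 8: c = realloc(c, 1) -> c = 14; heap: [0-13 ALLOC][14-14 ALLOC][15-26 FREE][27-34 ALLOC][35-59 FREE]
Op 9: free(b) -> (freed b); heap: [0-13 FREE][14-14 ALLOC][15-26 FREE][27-34 ALLOC][35-59 FREE]
Free blocks: [14 12 25] total_free=51 largest=25 -> 100*(51-25)/51 = 2600/51 ≈ 50.980 -> rounds to 51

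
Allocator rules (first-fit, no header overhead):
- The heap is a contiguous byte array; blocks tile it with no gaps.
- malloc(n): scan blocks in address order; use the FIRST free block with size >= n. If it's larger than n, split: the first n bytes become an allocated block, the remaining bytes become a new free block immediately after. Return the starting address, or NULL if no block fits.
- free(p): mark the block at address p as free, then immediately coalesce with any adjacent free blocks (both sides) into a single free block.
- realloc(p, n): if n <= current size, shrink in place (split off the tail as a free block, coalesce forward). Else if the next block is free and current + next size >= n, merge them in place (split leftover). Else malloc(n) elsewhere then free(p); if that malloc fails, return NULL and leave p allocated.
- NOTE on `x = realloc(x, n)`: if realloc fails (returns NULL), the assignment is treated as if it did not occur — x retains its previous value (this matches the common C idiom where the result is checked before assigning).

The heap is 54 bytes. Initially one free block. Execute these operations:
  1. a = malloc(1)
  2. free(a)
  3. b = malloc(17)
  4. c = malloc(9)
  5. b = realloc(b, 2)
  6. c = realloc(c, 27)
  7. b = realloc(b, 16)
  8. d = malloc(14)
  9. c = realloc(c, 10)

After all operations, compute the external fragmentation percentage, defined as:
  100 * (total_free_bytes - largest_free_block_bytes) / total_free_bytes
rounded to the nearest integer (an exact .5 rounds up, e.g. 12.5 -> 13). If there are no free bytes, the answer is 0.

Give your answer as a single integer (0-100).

Op 1: a = malloc(1) -> a = 0; heap: [0-0 ALLOC][1-53 FREE]
Op 2: free(a) -> (freed a); heap: [0-53 FREE]
Op 3: b = malloc(17) -> b = 0; heap: [0-16 ALLOC][17-53 FREE]
Op 4: c = malloc(9) -> c = 17; heap: [0-16 ALLOC][17-25 ALLOC][26-53 FREE]
Op 5: b = realloc(b, 2) -> b = 0; heap: [0-1 ALLOC][2-16 FREE][17-25 ALLOC][26-53 FREE]
Op 6: c = realloc(c, 27) -> c = 17; heap: [0-1 ALLOC][2-16 FREE][17-43 ALLOC][44-53 FREE]
Op 7: b = realloc(b, 16) -> b = 0; heap: [0-15 ALLOC][16-16 FREE][17-43 ALLOC][44-53 FREE]
Op 8: d = malloc(14) -> d = NULL; heap: [0-15 ALLOC][16-16 FREE][17-43 ALLOC][44-53 FREE]
Op 9: c = realloc(c, 10) -> c = 17; heap: [0-15 ALLOC][16-16 FREE][17-26 ALLOC][27-53 FREE]
Free blocks: [1 27] total_free=28 largest=27 -> 100*(28-27)/28 = 100/28 ≈ 3.571 -> rounds to 4

Answer: 4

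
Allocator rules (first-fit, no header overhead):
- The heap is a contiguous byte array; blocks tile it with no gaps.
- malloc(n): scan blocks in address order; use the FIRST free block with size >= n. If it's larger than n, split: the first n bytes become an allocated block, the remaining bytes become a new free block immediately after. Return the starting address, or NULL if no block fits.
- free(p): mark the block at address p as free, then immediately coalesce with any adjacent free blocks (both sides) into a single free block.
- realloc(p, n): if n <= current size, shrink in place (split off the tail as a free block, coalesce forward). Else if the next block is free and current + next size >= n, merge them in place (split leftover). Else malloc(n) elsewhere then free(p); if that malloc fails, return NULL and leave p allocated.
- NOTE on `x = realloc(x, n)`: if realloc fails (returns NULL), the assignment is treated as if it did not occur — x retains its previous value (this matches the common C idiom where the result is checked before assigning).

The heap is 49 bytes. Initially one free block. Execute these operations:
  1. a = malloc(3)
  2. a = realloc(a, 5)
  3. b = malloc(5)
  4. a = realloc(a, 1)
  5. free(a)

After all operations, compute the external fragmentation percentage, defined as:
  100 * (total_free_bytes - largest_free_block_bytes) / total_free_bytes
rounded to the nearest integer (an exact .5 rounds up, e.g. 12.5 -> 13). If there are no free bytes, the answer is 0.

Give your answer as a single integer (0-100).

Op 1: a = malloc(3) -> a = 0; heap: [0-2 ALLOC][3-48 FREE]
Op 2: a = realloc(a, 5) -> a = 0; heap: [0-4 ALLOC][5-48 FREE]
Op 3: b = malloc(5) -> b = 5; heap: [0-4 ALLOC][5-9 ALLOC][10-48 FREE]
Op 4: a = realloc(a, 1) -> a = 0; heap: [0-0 ALLOC][1-4 FREE][5-9 ALLOC][10-48 FREE]
Op 5: free(a) -> (freed a); heap: [0-4 FREE][5-9 ALLOC][10-48 FREE]
Free blocks: [5 39] total_free=44 largest=39 -> 100*(44-39)/44 = 500/44 ≈ 11.364 -> rounds to 11

Answer: 11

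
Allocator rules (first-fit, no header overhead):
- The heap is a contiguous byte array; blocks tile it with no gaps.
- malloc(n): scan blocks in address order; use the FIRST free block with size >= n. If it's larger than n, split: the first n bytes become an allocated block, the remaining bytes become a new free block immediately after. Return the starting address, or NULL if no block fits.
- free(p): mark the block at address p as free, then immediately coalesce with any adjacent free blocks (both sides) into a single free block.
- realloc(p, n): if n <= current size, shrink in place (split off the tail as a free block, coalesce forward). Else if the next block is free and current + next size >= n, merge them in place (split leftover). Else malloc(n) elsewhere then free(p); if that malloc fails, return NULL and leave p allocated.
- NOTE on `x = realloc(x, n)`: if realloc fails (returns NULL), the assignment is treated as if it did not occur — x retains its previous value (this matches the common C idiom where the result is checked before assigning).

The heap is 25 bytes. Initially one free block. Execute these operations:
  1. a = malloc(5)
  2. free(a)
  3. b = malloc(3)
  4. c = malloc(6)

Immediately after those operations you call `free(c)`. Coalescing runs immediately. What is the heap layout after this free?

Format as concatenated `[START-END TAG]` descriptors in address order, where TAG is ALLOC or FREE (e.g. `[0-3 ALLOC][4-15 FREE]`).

Op 1: a = malloc(5) -> a = 0; heap: [0-4 ALLOC][5-24 FREE]
Op 2: free(a) -> (freed a); heap: [0-24 FREE]
Op 3: b = malloc(3) -> b = 0; heap: [0-2 ALLOC][3-24 FREE]
Op 4: c = malloc(6) -> c = 3; heap: [0-2 ALLOC][3-8 ALLOC][9-24 FREE]
free(c): c = 3 -> block [3-8 ALLOC]; mark free, coalesce with adjacent free neighbors -> [0-2 ALLOC][3-24 FREE]

Answer: [0-2 ALLOC][3-24 FREE]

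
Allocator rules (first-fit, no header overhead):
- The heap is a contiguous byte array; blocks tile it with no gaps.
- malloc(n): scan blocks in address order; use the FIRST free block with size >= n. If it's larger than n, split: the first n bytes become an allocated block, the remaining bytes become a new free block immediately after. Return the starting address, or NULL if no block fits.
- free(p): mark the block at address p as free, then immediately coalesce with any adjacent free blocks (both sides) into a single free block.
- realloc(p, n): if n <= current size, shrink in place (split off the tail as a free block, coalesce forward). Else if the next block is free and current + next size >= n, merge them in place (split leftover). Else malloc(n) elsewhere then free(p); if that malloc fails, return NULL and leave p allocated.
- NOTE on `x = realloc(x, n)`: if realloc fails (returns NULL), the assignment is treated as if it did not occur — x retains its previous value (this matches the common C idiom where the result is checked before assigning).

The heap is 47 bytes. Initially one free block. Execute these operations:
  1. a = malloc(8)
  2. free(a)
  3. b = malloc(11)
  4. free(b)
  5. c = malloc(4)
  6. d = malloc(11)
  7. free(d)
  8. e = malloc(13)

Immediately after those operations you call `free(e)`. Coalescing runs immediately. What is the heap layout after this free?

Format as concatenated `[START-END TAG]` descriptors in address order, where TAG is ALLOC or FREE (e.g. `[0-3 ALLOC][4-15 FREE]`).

Answer: [0-3 ALLOC][4-46 FREE]

Derivation:
Op 1: a = malloc(8) -> a = 0; heap: [0-7 ALLOC][8-46 FREE]
Op 2: free(a) -> (freed a); heap: [0-46 FREE]
Op 3: b = malloc(11) -> b = 0; heap: [0-10 ALLOC][11-46 FREE]
Op 4: free(b) -> (freed b); heap: [0-46 FREE]
Op 5: c = malloc(4) -> c = 0; heap: [0-3 ALLOC][4-46 FREE]
Op 6: d = malloc(11) -> d = 4; heap: [0-3 ALLOC][4-14 ALLOC][15-46 FREE]
Op 7: free(d) -> (freed d); heap: [0-3 ALLOC][4-46 FREE]
Op 8: e = malloc(13) -> e = 4; heap: [0-3 ALLOC][4-16 ALLOC][17-46 FREE]
free(e): e = 4 -> block [4-16 ALLOC]; mark free, coalesce with adjacent free neighbors -> [0-3 ALLOC][4-46 FREE]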